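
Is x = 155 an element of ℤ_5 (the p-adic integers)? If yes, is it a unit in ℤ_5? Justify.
x ∈ ℤ_5 but not a unit; v_5(x) = 1 > 0

ℤ_5 = {x ∈ ℚ_5 : v_5(x) ≥ 0} and ℤ_5^× = {x ∈ ℤ_5 : v_5(x) = 0}. Here v_5(155) = v_5(num) − v_5(den) = 1; compare against these criteria.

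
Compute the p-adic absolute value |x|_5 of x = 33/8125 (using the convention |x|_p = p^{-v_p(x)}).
|33/8125|_5 = 625

Step 1 — compute v_5(x) by factoring powers of 5 out of the numerator and denominator: v_5(33/8125) = -4. Step 2 — apply |x|_p = p^{-v_p(x)} = 5^{4} = 625.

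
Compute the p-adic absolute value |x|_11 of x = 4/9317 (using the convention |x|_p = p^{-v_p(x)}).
|4/9317|_11 = 1331

Step 1 — compute v_11(x) by factoring powers of 11 out of the numerator and denominator: v_11(4/9317) = -3. Step 2 — apply |x|_p = p^{-v_p(x)} = 11^{3} = 1331.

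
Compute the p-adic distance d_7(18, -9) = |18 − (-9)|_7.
d_7(18, -9) = 1

Step 1 — x − y = 18 − (-9) = 27. Step 2 — v_7(27) = 0 (factor: 27 = (7^0 · 27); the sign does not affect v_p). Step 3 — |x − y|_7 = 7^{0} = 1.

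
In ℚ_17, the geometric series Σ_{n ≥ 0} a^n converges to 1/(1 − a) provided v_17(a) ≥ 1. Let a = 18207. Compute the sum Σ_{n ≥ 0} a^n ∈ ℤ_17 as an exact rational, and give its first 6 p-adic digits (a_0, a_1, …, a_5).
Σ a^n = 1/(1 − a) = -1/18206;  first 6 digits = (1, 0, 12, 3, 8, 12)

v_17(a) = 2 ≥ 1, so the series converges in ℤ_17 to 1/(1 − a) = 1/(1 − 18207) = -1/18206. Expand this rational in ℤ_17: compute digits iteratively via d_i = x_i mod 17, x_{i+1} = (x_i − d_i)/17. The first 6 digits are (1, 0, 12, 3, 8, 12).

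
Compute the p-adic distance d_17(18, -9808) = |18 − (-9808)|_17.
d_17(18, -9808) = 1/4913

Step 1 — x − y = 18 − (-9808) = 9826. Step 2 — v_17(9826) = 3 (factor: 9826 = (17^3 · 2); the sign does not affect v_p). Step 3 — |x − y|_17 = 17^{-3} = 1/4913.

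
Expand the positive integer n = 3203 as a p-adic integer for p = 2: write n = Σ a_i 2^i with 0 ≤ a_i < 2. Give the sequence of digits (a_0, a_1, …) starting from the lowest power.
(a_0, a_1, …) = (1, 1, 0, 0, 0, 0, 0, 1, 0, 0, 1, 1)

Repeated division by 2 gives the digits low-to-high: 3203 = 1 + 1·2^1 + 1·2^7 + 1·2^10 + 1·2^11. Digit sequence: (1, 1, 0, 0, 0, 0, 0, 1, 0, 0, 1, 1).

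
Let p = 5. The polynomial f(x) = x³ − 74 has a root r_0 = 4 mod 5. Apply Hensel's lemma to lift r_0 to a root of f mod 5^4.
r_3 = 24 (mod 625)

Hensel: r_{i+1} = r_i − f(r_i)/f′(r_i) mod 5^{i+2}, where f′(x) = 3x². Iterate:
  r_0 = 4 (mod 5)
  r_1 = 24 (mod 25)
  r_2 = 24 (mod 125)
  r_3 = 24 (mod 625)
Final: r = 24 with f(r) ≡ 0 mod 5^4.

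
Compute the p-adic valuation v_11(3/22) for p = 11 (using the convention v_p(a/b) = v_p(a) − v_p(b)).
v_11(3/22) = -1

Factor powers of 11 from the numerator and denominator of the reduced fraction: 3 = 11^0 · 3 and 22 = 11^1 · 2. Apply v_p(a/b) = v_p(a) − v_p(b): v_11(3/22) = 0 − 1 = -1.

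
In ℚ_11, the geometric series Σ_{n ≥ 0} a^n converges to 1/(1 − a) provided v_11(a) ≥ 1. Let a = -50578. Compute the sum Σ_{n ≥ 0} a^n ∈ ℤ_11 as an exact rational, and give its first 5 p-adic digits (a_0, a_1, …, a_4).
Σ a^n = 1/(1 − a) = 1/50579;  first 5 digits = (1, 0, 0, 6, 7)

v_11(a) = 3 ≥ 1, so the series converges in ℤ_11 to 1/(1 − a) = 1/(1 − (-50578)) = 1/50579. Expand this rational in ℤ_11: compute digits iteratively via d_i = x_i mod 11, x_{i+1} = (x_i − d_i)/11. The first 5 digits are (1, 0, 0, 6, 7).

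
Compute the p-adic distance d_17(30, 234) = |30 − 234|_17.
d_17(30, 234) = 1/17

Step 1 — x − y = 30 − 234 = -204. Step 2 — v_17(-204) = 1 (factor: -204 = −(17^1 · 12); the sign does not affect v_p). Step 3 — |x − y|_17 = 17^{-1} = 1/17.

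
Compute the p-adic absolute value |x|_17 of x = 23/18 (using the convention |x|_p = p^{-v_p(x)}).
|23/18|_17 = 1

Step 1 — compute v_17(x) by factoring powers of 17 out of the numerator and denominator: v_17(23/18) = 0. Step 2 — apply |x|_p = p^{-v_p(x)} = 17^{0} = 1.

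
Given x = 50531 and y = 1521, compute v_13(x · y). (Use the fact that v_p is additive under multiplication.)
v_13(76857651) = 5

v_p(x) = 3 (factor: 50531 = 13^3 · 23); v_p(y) = 2 (factor: 1521 = 13^2 · 9). Additivity: v_p(xy) = v_p(x) + v_p(y) = 3 + 2 = 5. (Direct check: xy = 76857651 = 13^5 · (207).)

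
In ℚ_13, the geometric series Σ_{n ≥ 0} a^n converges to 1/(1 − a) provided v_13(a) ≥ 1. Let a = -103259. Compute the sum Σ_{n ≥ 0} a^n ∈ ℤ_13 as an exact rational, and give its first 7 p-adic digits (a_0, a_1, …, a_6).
Σ a^n = 1/(1 − a) = 1/103260;  first 7 digits = (1, 0, 0, 5, 9, 12, 11)

v_13(a) = 3 ≥ 1, so the series converges in ℤ_13 to 1/(1 − a) = 1/(1 − (-103259)) = 1/103260. Expand this rational in ℤ_13: compute digits iteratively via d_i = x_i mod 13, x_{i+1} = (x_i − d_i)/13. The first 7 digits are (1, 0, 0, 5, 9, 12, 11).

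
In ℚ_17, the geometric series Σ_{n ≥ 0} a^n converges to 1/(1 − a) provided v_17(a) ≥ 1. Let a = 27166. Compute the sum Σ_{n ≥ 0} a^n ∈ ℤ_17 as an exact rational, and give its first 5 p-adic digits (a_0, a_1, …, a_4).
Σ a^n = 1/(1 − a) = -1/27165;  first 5 digits = (1, 0, 9, 5, 13)

v_17(a) = 2 ≥ 1, so the series converges in ℤ_17 to 1/(1 − a) = 1/(1 − 27166) = -1/27165. Expand this rational in ℤ_17: compute digits iteratively via d_i = x_i mod 17, x_{i+1} = (x_i − d_i)/17. The first 5 digits are (1, 0, 9, 5, 13).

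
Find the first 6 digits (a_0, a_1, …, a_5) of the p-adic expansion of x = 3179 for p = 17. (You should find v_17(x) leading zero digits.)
(a_0, …, a_5) = (0, 0, 11, 0, 0, 0)

v_17(3179) = 2, so a_0 = ... = a_1 = 0. Factor out: x = 17^2 · u with u = 11 a unit in ℤ_17. Expand u iteratively via a_{v+i} = u_i mod 17, u_{i+1} = (u_i − a_{v+i})/17:
  u_0 = 11;  a_2 = 11;  u_1 = (u_0 − 11)/17 = 0
  u_1 = 0;  a_3 = 0;  u_2 = (u_1 − 0)/17 = 0
  u_2 = 0;  a_4 = 0;  u_3 = (u_2 − 0)/17 = 0
  u_3 = 0;  a_5 = 0;  u_4 = (u_3 − 0)/17 = 0
Digits: (0, 0, 11, 0, 0, 0).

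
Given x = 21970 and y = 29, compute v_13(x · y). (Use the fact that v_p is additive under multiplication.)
v_13(637130) = 3

v_p(x) = 3 (factor: 21970 = 13^3 · 10); v_p(y) = 0 (factor: 29 = 13^0 · 29). Additivity: v_p(xy) = v_p(x) + v_p(y) = 3 + 0 = 3. (Direct check: xy = 637130 = 13^3 · (290).)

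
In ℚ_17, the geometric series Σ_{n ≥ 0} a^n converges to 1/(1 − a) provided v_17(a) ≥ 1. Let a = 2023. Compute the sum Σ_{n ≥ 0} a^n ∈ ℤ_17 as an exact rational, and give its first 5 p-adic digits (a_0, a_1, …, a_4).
Σ a^n = 1/(1 − a) = -1/2022;  first 5 digits = (1, 0, 7, 0, 15)

v_17(a) = 2 ≥ 1, so the series converges in ℤ_17 to 1/(1 − a) = 1/(1 − 2023) = -1/2022. Expand this rational in ℤ_17: compute digits iteratively via d_i = x_i mod 17, x_{i+1} = (x_i − d_i)/17. The first 5 digits are (1, 0, 7, 0, 15).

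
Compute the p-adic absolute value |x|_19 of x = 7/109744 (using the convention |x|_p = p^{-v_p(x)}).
|7/109744|_19 = 6859

Step 1 — compute v_19(x) by factoring powers of 19 out of the numerator and denominator: v_19(7/109744) = -3. Step 2 — apply |x|_p = p^{-v_p(x)} = 19^{3} = 6859.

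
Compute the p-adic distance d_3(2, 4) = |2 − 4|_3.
d_3(2, 4) = 1

Step 1 — x − y = 2 − 4 = -2. Step 2 — v_3(-2) = 0 (factor: -2 = −(3^0 · 2); the sign does not affect v_p). Step 3 — |x − y|_3 = 3^{0} = 1.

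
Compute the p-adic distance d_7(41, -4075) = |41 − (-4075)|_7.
d_7(41, -4075) = 1/343

Step 1 — x − y = 41 − (-4075) = 4116. Step 2 — v_7(4116) = 3 (factor: 4116 = (7^3 · 12); the sign does not affect v_p). Step 3 — |x − y|_7 = 7^{-3} = 1/343.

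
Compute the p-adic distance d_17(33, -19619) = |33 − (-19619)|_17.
d_17(33, -19619) = 1/4913

Step 1 — x − y = 33 − (-19619) = 19652. Step 2 — v_17(19652) = 3 (factor: 19652 = (17^3 · 4); the sign does not affect v_p). Step 3 — |x − y|_17 = 17^{-3} = 1/4913.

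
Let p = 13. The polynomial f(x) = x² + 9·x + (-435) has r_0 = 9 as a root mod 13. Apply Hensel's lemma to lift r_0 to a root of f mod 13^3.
r_2 = 2141 (mod 2197)

Hensel: r_{i+1} = r_i − f(r_i)·(f′(r_i))^{-1} mod 13^{i+2}, f′(x) = 2x + 9. Iterate:
  r_0 = 9 (mod 13)
  r_1 = 113 (mod 169)
  r_2 = 2141 (mod 2197)
Final: r = 2141 satisfies f(r) ≡ 0 mod 13^3.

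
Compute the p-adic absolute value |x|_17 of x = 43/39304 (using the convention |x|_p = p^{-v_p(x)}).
|43/39304|_17 = 4913

Step 1 — compute v_17(x) by factoring powers of 17 out of the numerator and denominator: v_17(43/39304) = -3. Step 2 — apply |x|_p = p^{-v_p(x)} = 17^{3} = 4913.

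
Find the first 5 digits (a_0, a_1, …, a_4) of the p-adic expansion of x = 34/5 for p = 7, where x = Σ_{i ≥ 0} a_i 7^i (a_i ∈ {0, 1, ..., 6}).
(a_0, …, a_4) = (4, 6, 2, 1, 4)

v_7(34/5) = 0 (numerator and denominator both coprime to 7), so x ∈ ℤ_7^×. Compute digits iteratively via a_i = x_i mod 7, x_{i+1} = (x_i − a_i)/7, with x_0 = x:
  x_0 = 34/5;  a_0 = 4;  x_1 = (x_0 − 4)/7 = 2/5
  x_1 = 2/5;  a_1 = 6;  x_2 = (x_1 − 6)/7 = -4/5
  x_2 = -4/5;  a_2 = 2;  x_3 = (x_2 − 2)/7 = -2/5
  x_3 = -2/5;  a_3 = 1;  x_4 = (x_3 − 1)/7 = -1/5
  x_4 = -1/5;  a_4 = 4;  x_5 = (x_4 − 4)/7 = -3/5
Digits: (4, 6, 2, 1, 4).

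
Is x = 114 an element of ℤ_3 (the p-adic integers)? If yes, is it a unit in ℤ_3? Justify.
x ∈ ℤ_3 but not a unit; v_3(x) = 1 > 0

ℤ_3 = {x ∈ ℚ_3 : v_3(x) ≥ 0} and ℤ_3^× = {x ∈ ℤ_3 : v_3(x) = 0}. Here v_3(114) = v_3(num) − v_3(den) = 1; compare against these criteria.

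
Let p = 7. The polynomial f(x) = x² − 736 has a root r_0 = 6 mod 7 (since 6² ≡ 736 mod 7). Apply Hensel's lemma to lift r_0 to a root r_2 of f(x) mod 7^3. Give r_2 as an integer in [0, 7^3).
r_2 = 146 (mod 343)

Hensel's recurrence: r_{i+1} = r_i − f(r_i)·(f′(r_i))^{-1} mod 7^{i+2}, with f′(x) = 2x. Iterate:
  r_0 = 6 (mod 7)
  r_1 = 48 (mod 49)
  r_2 = 146 (mod 343)
Final: r_2 = 146, and one checks f(r_2) ≡ 0 mod 7^3.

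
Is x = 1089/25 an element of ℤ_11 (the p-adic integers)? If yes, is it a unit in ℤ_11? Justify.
x ∈ ℤ_11 but not a unit; v_11(x) = 2 > 0

ℤ_11 = {x ∈ ℚ_11 : v_11(x) ≥ 0} and ℤ_11^× = {x ∈ ℤ_11 : v_11(x) = 0}. Here v_11(1089/25) = v_11(num) − v_11(den) = 2; compare against these criteria.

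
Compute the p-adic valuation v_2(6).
v_2(6) = 1

v_2(n) is the largest exponent k such that 2^k divides n. Factor out: 6 = 2^1 · 3. (Sign doesn't affect v_p.) So v_2(6) = 1.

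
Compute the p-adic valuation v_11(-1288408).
v_11(-1288408) = 5

v_11(n) is the largest exponent k such that 11^k divides n. Factor out: -1288408 = -11^5 · 8. (Sign doesn't affect v_p.) So v_11(-1288408) = 5.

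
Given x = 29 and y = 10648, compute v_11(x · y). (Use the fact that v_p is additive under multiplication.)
v_11(308792) = 3

v_p(x) = 0 (factor: 29 = 11^0 · 29); v_p(y) = 3 (factor: 10648 = 11^3 · 8). Additivity: v_p(xy) = v_p(x) + v_p(y) = 0 + 3 = 3. (Direct check: xy = 308792 = 11^3 · (232).)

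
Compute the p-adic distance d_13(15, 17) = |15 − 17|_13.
d_13(15, 17) = 1

Step 1 — x − y = 15 − 17 = -2. Step 2 — v_13(-2) = 0 (factor: -2 = −(13^0 · 2); the sign does not affect v_p). Step 3 — |x − y|_13 = 13^{0} = 1.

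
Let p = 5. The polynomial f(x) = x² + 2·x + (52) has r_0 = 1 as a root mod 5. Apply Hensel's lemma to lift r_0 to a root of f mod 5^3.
r_2 = 106 (mod 125)

Hensel: r_{i+1} = r_i − f(r_i)·(f′(r_i))^{-1} mod 5^{i+2}, f′(x) = 2x + 2. Iterate:
  r_0 = 1 (mod 5)
  r_1 = 6 (mod 25)
  r_2 = 106 (mod 125)
Final: r = 106 satisfies f(r) ≡ 0 mod 5^3.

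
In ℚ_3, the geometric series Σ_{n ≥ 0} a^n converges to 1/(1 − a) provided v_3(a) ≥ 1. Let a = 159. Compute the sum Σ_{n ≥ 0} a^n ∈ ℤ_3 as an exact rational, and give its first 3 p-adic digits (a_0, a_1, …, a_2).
Σ a^n = 1/(1 − a) = -1/158;  first 3 digits = (1, 2, 0)

v_3(a) = 1 ≥ 1, so the series converges in ℤ_3 to 1/(1 − a) = 1/(1 − 159) = -1/158. Expand this rational in ℤ_3: compute digits iteratively via d_i = x_i mod 3, x_{i+1} = (x_i − d_i)/3. The first 3 digits are (1, 2, 0).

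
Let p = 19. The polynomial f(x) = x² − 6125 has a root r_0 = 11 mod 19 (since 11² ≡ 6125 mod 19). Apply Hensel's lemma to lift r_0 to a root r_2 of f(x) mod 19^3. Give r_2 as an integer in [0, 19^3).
r_2 = 1892 (mod 6859)

Hensel's recurrence: r_{i+1} = r_i − f(r_i)·(f′(r_i))^{-1} mod 19^{i+2}, with f′(x) = 2x. Iterate:
  r_0 = 11 (mod 19)
  r_1 = 87 (mod 361)
  r_2 = 1892 (mod 6859)
Final: r_2 = 1892, and one checks f(r_2) ≡ 0 mod 19^3.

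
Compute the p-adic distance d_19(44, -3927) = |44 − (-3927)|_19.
d_19(44, -3927) = 1/361

Step 1 — x − y = 44 − (-3927) = 3971. Step 2 — v_19(3971) = 2 (factor: 3971 = (19^2 · 11); the sign does not affect v_p). Step 3 — |x − y|_19 = 19^{-2} = 1/361.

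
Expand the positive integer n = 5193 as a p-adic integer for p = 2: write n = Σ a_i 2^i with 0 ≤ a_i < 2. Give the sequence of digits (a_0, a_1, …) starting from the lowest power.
(a_0, a_1, …) = (1, 0, 0, 1, 0, 0, 1, 0, 0, 0, 1, 0, 1)

Repeated division by 2 gives the digits low-to-high: 5193 = 1 + 1·2^3 + 1·2^6 + 1·2^10 + 1·2^12. Digit sequence: (1, 0, 0, 1, 0, 0, 1, 0, 0, 0, 1, 0, 1).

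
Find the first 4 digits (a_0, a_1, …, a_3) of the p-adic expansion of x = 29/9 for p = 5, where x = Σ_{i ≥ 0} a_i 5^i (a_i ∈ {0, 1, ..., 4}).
(a_0, …, a_3) = (1, 1, 1, 2)

v_5(29/9) = 0 (numerator and denominator both coprime to 5), so x ∈ ℤ_5^×. Compute digits iteratively via a_i = x_i mod 5, x_{i+1} = (x_i − a_i)/5, with x_0 = x:
  x_0 = 29/9;  a_0 = 1;  x_1 = (x_0 − 1)/5 = 4/9
  x_1 = 4/9;  a_1 = 1;  x_2 = (x_1 − 1)/5 = -1/9
  x_2 = -1/9;  a_2 = 1;  x_3 = (x_2 − 1)/5 = -2/9
  x_3 = -2/9;  a_3 = 2;  x_4 = (x_3 − 2)/5 = -4/9
Digits: (1, 1, 1, 2).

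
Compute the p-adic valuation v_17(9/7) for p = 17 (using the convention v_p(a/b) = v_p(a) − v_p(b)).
v_17(9/7) = 0

Factor powers of 17 from the numerator and denominator of the reduced fraction: 9 = 17^0 · 9 and 7 = 17^0 · 7. Apply v_p(a/b) = v_p(a) − v_p(b): v_17(9/7) = 0 − 0 = 0.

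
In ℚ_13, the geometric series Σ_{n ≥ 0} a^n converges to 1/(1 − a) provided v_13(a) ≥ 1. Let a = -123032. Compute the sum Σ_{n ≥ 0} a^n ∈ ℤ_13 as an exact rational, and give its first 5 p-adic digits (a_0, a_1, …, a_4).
Σ a^n = 1/(1 − a) = 1/123033;  first 5 digits = (1, 0, 0, 9, 8)

v_13(a) = 3 ≥ 1, so the series converges in ℤ_13 to 1/(1 − a) = 1/(1 − (-123032)) = 1/123033. Expand this rational in ℤ_13: compute digits iteratively via d_i = x_i mod 13, x_{i+1} = (x_i − d_i)/13. The first 5 digits are (1, 0, 0, 9, 8).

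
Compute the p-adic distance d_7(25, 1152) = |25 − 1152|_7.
d_7(25, 1152) = 1/49

Step 1 — x − y = 25 − 1152 = -1127. Step 2 — v_7(-1127) = 2 (factor: -1127 = −(7^2 · 23); the sign does not affect v_p). Step 3 — |x − y|_7 = 7^{-2} = 1/49.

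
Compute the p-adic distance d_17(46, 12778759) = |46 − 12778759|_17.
d_17(46, 12778759) = 1/1419857

Step 1 — x − y = 46 − 12778759 = -12778713. Step 2 — v_17(-12778713) = 5 (factor: -12778713 = −(17^5 · 9); the sign does not affect v_p). Step 3 — |x − y|_17 = 17^{-5} = 1/1419857.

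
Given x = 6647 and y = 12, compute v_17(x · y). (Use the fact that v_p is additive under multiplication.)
v_17(79764) = 2

v_p(x) = 2 (factor: 6647 = 17^2 · 23); v_p(y) = 0 (factor: 12 = 17^0 · 12). Additivity: v_p(xy) = v_p(x) + v_p(y) = 2 + 0 = 2. (Direct check: xy = 79764 = 17^2 · (276).)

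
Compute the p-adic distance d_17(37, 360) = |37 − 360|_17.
d_17(37, 360) = 1/17

Step 1 — x − y = 37 − 360 = -323. Step 2 — v_17(-323) = 1 (factor: -323 = −(17^1 · 19); the sign does not affect v_p). Step 3 — |x − y|_17 = 17^{-1} = 1/17.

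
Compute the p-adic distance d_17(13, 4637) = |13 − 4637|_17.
d_17(13, 4637) = 1/289

Step 1 — x − y = 13 − 4637 = -4624. Step 2 — v_17(-4624) = 2 (factor: -4624 = −(17^2 · 16); the sign does not affect v_p). Step 3 — |x − y|_17 = 17^{-2} = 1/289.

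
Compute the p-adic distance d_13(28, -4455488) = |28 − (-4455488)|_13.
d_13(28, -4455488) = 1/371293

Step 1 — x − y = 28 − (-4455488) = 4455516. Step 2 — v_13(4455516) = 5 (factor: 4455516 = (13^5 · 12); the sign does not affect v_p). Step 3 — |x − y|_13 = 13^{-5} = 1/371293.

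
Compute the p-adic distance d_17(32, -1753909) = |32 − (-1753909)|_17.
d_17(32, -1753909) = 1/83521

Step 1 — x − y = 32 − (-1753909) = 1753941. Step 2 — v_17(1753941) = 4 (factor: 1753941 = (17^4 · 21); the sign does not affect v_p). Step 3 — |x − y|_17 = 17^{-4} = 1/83521.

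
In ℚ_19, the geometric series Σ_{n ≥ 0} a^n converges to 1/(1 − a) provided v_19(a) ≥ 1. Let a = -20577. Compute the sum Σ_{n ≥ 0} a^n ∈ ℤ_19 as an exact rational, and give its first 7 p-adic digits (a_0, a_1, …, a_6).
Σ a^n = 1/(1 − a) = 1/20578;  first 7 digits = (1, 0, 0, 16, 18, 18, 8)

v_19(a) = 3 ≥ 1, so the series converges in ℤ_19 to 1/(1 − a) = 1/(1 − (-20577)) = 1/20578. Expand this rational in ℤ_19: compute digits iteratively via d_i = x_i mod 19, x_{i+1} = (x_i − d_i)/19. The first 7 digits are (1, 0, 0, 16, 18, 18, 8).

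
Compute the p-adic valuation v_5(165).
v_5(165) = 1

v_5(n) is the largest exponent k such that 5^k divides n. Factor out: 165 = 5^1 · 33. (Sign doesn't affect v_p.) So v_5(165) = 1.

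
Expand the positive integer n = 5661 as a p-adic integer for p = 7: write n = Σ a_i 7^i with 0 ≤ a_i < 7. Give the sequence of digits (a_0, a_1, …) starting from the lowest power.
(a_0, a_1, …) = (5, 3, 3, 2, 2)

Repeated division by 7 gives the digits low-to-high: 5661 = 5 + 3·7^1 + 3·7^2 + 2·7^3 + 2·7^4. Digit sequence: (5, 3, 3, 2, 2).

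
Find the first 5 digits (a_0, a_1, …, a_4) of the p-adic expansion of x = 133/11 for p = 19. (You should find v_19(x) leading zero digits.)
(a_0, …, a_4) = (0, 11, 15, 13, 1)

v_19(133/11) = 1, so a_0 = ... = a_0 = 0. Factor out: x = 19^1 · u with u = 7/11 a unit in ℤ_19. Expand u iteratively via a_{v+i} = u_i mod 19, u_{i+1} = (u_i − a_{v+i})/19:
  u_0 = 7/11;  a_1 = 11;  u_1 = (u_0 − 11)/19 = -6/11
  u_1 = -6/11;  a_2 = 15;  u_2 = (u_1 − 15)/19 = -9/11
  u_2 = -9/11;  a_3 = 13;  u_3 = (u_2 − 13)/19 = -8/11
  u_3 = -8/11;  a_4 = 1;  u_4 = (u_3 − 1)/19 = -1/11
Digits: (0, 11, 15, 13, 1).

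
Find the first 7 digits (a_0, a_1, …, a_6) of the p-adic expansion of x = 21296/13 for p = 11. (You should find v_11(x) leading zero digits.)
(a_0, …, a_6) = (0, 0, 0, 8, 7, 1, 10)

v_11(21296/13) = 3, so a_0 = ... = a_2 = 0. Factor out: x = 11^3 · u with u = 16/13 a unit in ℤ_11. Expand u iteratively via a_{v+i} = u_i mod 11, u_{i+1} = (u_i − a_{v+i})/11:
  u_0 = 16/13;  a_3 = 8;  u_1 = (u_0 − 8)/11 = -8/13
  u_1 = -8/13;  a_4 = 7;  u_2 = (u_1 − 7)/11 = -9/13
  u_2 = -9/13;  a_5 = 1;  u_3 = (u_2 − 1)/11 = -2/13
  u_3 = -2/13;  a_6 = 10;  u_4 = (u_3 − 10)/11 = -12/13
Digits: (0, 0, 0, 8, 7, 1, 10).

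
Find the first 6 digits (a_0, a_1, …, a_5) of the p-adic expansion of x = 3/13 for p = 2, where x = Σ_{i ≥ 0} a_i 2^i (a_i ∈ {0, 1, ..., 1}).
(a_0, …, a_5) = (1, 1, 1, 1, 0, 0)

v_2(3/13) = 0 (numerator and denominator both coprime to 2), so x ∈ ℤ_2^×. Compute digits iteratively via a_i = x_i mod 2, x_{i+1} = (x_i − a_i)/2, with x_0 = x:
  x_0 = 3/13;  a_0 = 1;  x_1 = (x_0 − 1)/2 = -5/13
  x_1 = -5/13;  a_1 = 1;  x_2 = (x_1 − 1)/2 = -9/13
  x_2 = -9/13;  a_2 = 1;  x_3 = (x_2 − 1)/2 = -11/13
  x_3 = -11/13;  a_3 = 1;  x_4 = (x_3 − 1)/2 = -12/13
  x_4 = -12/13;  a_4 = 0;  x_5 = (x_4 − 0)/2 = -6/13
  x_5 = -6/13;  a_5 = 0;  x_6 = (x_5 − 0)/2 = -3/13
Digits: (1, 1, 1, 1, 0, 0).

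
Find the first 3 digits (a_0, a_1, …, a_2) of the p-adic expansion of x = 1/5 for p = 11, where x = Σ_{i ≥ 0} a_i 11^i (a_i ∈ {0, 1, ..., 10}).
(a_0, …, a_2) = (9, 8, 8)

v_11(1/5) = 0 (numerator and denominator both coprime to 11), so x ∈ ℤ_11^×. Compute digits iteratively via a_i = x_i mod 11, x_{i+1} = (x_i − a_i)/11, with x_0 = x:
  x_0 = 1/5;  a_0 = 9;  x_1 = (x_0 − 9)/11 = -4/5
  x_1 = -4/5;  a_1 = 8;  x_2 = (x_1 − 8)/11 = -4/5
  x_2 = -4/5;  a_2 = 8;  x_3 = (x_2 − 8)/11 = -4/5
Digits: (9, 8, 8).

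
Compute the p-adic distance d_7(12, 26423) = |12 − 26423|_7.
d_7(12, 26423) = 1/2401

Step 1 — x − y = 12 − 26423 = -26411. Step 2 — v_7(-26411) = 4 (factor: -26411 = −(7^4 · 11); the sign does not affect v_p). Step 3 — |x − y|_7 = 7^{-4} = 1/2401.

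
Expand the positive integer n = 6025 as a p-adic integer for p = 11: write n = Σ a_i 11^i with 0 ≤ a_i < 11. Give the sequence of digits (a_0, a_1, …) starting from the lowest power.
(a_0, a_1, …) = (8, 8, 5, 4)

Repeated division by 11 gives the digits low-to-high: 6025 = 8 + 8·11^1 + 5·11^2 + 4·11^3. Digit sequence: (8, 8, 5, 4).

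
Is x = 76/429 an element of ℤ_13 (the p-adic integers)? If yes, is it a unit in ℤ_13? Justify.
x ∉ ℤ_13 (v_13(x) = -1 < 0)

ℤ_13 = {x ∈ ℚ_13 : v_13(x) ≥ 0} and ℤ_13^× = {x ∈ ℤ_13 : v_13(x) = 0}. Here v_13(76/429) = v_13(num) − v_13(den) = -1; compare against these criteria.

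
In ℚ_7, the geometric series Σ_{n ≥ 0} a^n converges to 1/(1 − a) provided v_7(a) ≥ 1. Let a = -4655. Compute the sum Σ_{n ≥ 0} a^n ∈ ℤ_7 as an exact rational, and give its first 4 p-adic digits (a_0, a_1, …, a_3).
Σ a^n = 1/(1 − a) = 1/4656;  first 4 digits = (1, 0, 3, 0)

v_7(a) = 2 ≥ 1, so the series converges in ℤ_7 to 1/(1 − a) = 1/(1 − (-4655)) = 1/4656. Expand this rational in ℤ_7: compute digits iteratively via d_i = x_i mod 7, x_{i+1} = (x_i − d_i)/7. The first 4 digits are (1, 0, 3, 0).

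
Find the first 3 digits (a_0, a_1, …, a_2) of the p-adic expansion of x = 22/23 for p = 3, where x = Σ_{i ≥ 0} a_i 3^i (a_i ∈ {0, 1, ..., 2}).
(a_0, …, a_2) = (2, 2, 0)

v_3(22/23) = 0 (numerator and denominator both coprime to 3), so x ∈ ℤ_3^×. Compute digits iteratively via a_i = x_i mod 3, x_{i+1} = (x_i − a_i)/3, with x_0 = x:
  x_0 = 22/23;  a_0 = 2;  x_1 = (x_0 − 2)/3 = -8/23
  x_1 = -8/23;  a_1 = 2;  x_2 = (x_1 − 2)/3 = -18/23
  x_2 = -18/23;  a_2 = 0;  x_3 = (x_2 − 0)/3 = -6/23
Digits: (2, 2, 0).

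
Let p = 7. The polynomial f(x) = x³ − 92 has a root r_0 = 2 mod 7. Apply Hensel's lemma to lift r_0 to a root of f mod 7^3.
r_2 = 156 (mod 343)

Hensel: r_{i+1} = r_i − f(r_i)/f′(r_i) mod 7^{i+2}, where f′(x) = 3x². Iterate:
  r_0 = 2 (mod 7)
  r_1 = 9 (mod 49)
  r_2 = 156 (mod 343)
Final: r = 156 with f(r) ≡ 0 mod 7^3.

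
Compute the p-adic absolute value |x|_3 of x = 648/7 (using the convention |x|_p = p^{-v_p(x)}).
|648/7|_3 = 1/81

Step 1 — compute v_3(x) by factoring powers of 3 out of the numerator and denominator: v_3(648/7) = 4. Step 2 — apply |x|_p = p^{-v_p(x)} = 3^{-4} = 1/81.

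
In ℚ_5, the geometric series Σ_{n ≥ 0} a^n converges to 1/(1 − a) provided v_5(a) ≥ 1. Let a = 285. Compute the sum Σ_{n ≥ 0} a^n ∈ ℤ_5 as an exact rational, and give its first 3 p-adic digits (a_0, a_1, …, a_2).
Σ a^n = 1/(1 − a) = -1/284;  first 3 digits = (1, 2, 0)

v_5(a) = 1 ≥ 1, so the series converges in ℤ_5 to 1/(1 − a) = 1/(1 − 285) = -1/284. Expand this rational in ℤ_5: compute digits iteratively via d_i = x_i mod 5, x_{i+1} = (x_i − d_i)/5. The first 3 digits are (1, 2, 0).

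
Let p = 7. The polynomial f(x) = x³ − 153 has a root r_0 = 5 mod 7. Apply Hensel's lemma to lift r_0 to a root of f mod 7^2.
r_1 = 40 (mod 49)

Hensel: r_{i+1} = r_i − f(r_i)/f′(r_i) mod 7^{i+2}, where f′(x) = 3x². Iterate:
  r_0 = 5 (mod 7)
  r_1 = 40 (mod 49)
Final: r = 40 with f(r) ≡ 0 mod 7^2.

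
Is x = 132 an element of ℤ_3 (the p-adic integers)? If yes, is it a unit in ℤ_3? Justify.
x ∈ ℤ_3 but not a unit; v_3(x) = 1 > 0

ℤ_3 = {x ∈ ℚ_3 : v_3(x) ≥ 0} and ℤ_3^× = {x ∈ ℤ_3 : v_3(x) = 0}. Here v_3(132) = v_3(num) − v_3(den) = 1; compare against these criteria.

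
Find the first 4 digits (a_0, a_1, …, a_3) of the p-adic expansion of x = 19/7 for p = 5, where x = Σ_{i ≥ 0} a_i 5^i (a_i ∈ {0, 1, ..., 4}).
(a_0, …, a_3) = (2, 3, 3, 0)

v_5(19/7) = 0 (numerator and denominator both coprime to 5), so x ∈ ℤ_5^×. Compute digits iteratively via a_i = x_i mod 5, x_{i+1} = (x_i − a_i)/5, with x_0 = x:
  x_0 = 19/7;  a_0 = 2;  x_1 = (x_0 − 2)/5 = 1/7
  x_1 = 1/7;  a_1 = 3;  x_2 = (x_1 − 3)/5 = -4/7
  x_2 = -4/7;  a_2 = 3;  x_3 = (x_2 − 3)/5 = -5/7
  x_3 = -5/7;  a_3 = 0;  x_4 = (x_3 − 0)/5 = -1/7
Digits: (2, 3, 3, 0).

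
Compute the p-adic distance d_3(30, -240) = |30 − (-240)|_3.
d_3(30, -240) = 1/27

Step 1 — x − y = 30 − (-240) = 270. Step 2 — v_3(270) = 3 (factor: 270 = (3^3 · 10); the sign does not affect v_p). Step 3 — |x − y|_3 = 3^{-3} = 1/27.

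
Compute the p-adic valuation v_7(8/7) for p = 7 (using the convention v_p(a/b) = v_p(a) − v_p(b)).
v_7(8/7) = -1

Factor powers of 7 from the numerator and denominator of the reduced fraction: 8 = 7^0 · 8 and 7 = 7^1 · 1. Apply v_p(a/b) = v_p(a) − v_p(b): v_7(8/7) = 0 − 1 = -1.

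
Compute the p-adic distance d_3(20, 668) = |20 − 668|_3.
d_3(20, 668) = 1/81

Step 1 — x − y = 20 − 668 = -648. Step 2 — v_3(-648) = 4 (factor: -648 = −(3^4 · 8); the sign does not affect v_p). Step 3 — |x − y|_3 = 3^{-4} = 1/81.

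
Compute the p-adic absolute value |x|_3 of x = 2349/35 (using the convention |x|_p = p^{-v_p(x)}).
|2349/35|_3 = 1/81

Step 1 — compute v_3(x) by factoring powers of 3 out of the numerator and denominator: v_3(2349/35) = 4. Step 2 — apply |x|_p = p^{-v_p(x)} = 3^{-4} = 1/81.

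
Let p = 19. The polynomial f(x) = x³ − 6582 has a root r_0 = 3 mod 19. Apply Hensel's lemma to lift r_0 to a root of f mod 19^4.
r_3 = 127037 (mod 130321)

Hensel: r_{i+1} = r_i − f(r_i)/f′(r_i) mod 19^{i+2}, where f′(x) = 3x². Iterate:
  r_0 = 3 (mod 19)
  r_1 = 326 (mod 361)
  r_2 = 3575 (mod 6859)
  r_3 = 127037 (mod 130321)
Final: r = 127037 with f(r) ≡ 0 mod 19^4.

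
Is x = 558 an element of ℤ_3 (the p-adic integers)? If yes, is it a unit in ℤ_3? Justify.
x ∈ ℤ_3 but not a unit; v_3(x) = 2 > 0

ℤ_3 = {x ∈ ℚ_3 : v_3(x) ≥ 0} and ℤ_3^× = {x ∈ ℤ_3 : v_3(x) = 0}. Here v_3(558) = v_3(num) − v_3(den) = 2; compare against these criteria.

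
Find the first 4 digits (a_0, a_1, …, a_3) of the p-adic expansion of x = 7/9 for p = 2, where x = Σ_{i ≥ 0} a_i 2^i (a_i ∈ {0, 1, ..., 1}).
(a_0, …, a_3) = (1, 1, 1, 1)

v_2(7/9) = 0 (numerator and denominator both coprime to 2), so x ∈ ℤ_2^×. Compute digits iteratively via a_i = x_i mod 2, x_{i+1} = (x_i − a_i)/2, with x_0 = x:
  x_0 = 7/9;  a_0 = 1;  x_1 = (x_0 − 1)/2 = -1/9
  x_1 = -1/9;  a_1 = 1;  x_2 = (x_1 − 1)/2 = -5/9
  x_2 = -5/9;  a_2 = 1;  x_3 = (x_2 − 1)/2 = -7/9
  x_3 = -7/9;  a_3 = 1;  x_4 = (x_3 − 1)/2 = -8/9
Digits: (1, 1, 1, 1).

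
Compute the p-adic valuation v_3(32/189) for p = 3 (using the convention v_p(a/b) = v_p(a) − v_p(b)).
v_3(32/189) = -3

Factor powers of 3 from the numerator and denominator of the reduced fraction: 32 = 3^0 · 32 and 189 = 3^3 · 7. Apply v_p(a/b) = v_p(a) − v_p(b): v_3(32/189) = 0 − 3 = -3.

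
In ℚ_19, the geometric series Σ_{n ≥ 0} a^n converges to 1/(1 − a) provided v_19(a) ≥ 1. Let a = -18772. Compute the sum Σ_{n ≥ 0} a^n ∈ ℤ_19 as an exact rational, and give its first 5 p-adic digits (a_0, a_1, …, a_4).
Σ a^n = 1/(1 − a) = 1/18773;  first 5 digits = (1, 0, 5, 16, 5)

v_19(a) = 2 ≥ 1, so the series converges in ℤ_19 to 1/(1 − a) = 1/(1 − (-18772)) = 1/18773. Expand this rational in ℤ_19: compute digits iteratively via d_i = x_i mod 19, x_{i+1} = (x_i − d_i)/19. The first 5 digits are (1, 0, 5, 16, 5).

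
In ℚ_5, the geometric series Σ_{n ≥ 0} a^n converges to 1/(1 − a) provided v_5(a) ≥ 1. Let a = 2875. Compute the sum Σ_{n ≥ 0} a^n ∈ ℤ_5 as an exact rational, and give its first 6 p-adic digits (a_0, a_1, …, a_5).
Σ a^n = 1/(1 − a) = -1/2874;  first 6 digits = (1, 0, 0, 3, 4, 0)

v_5(a) = 3 ≥ 1, so the series converges in ℤ_5 to 1/(1 − a) = 1/(1 − 2875) = -1/2874. Expand this rational in ℤ_5: compute digits iteratively via d_i = x_i mod 5, x_{i+1} = (x_i − d_i)/5. The first 6 digits are (1, 0, 0, 3, 4, 0).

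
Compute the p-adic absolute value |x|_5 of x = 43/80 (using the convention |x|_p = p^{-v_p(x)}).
|43/80|_5 = 5

Step 1 — compute v_5(x) by factoring powers of 5 out of the numerator and denominator: v_5(43/80) = -1. Step 2 — apply |x|_p = p^{-v_p(x)} = 5^{1} = 5.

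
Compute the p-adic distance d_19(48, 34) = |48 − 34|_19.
d_19(48, 34) = 1

Step 1 — x − y = 48 − 34 = 14. Step 2 — v_19(14) = 0 (factor: 14 = (19^0 · 14); the sign does not affect v_p). Step 3 — |x − y|_19 = 19^{0} = 1.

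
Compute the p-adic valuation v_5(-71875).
v_5(-71875) = 5

v_5(n) is the largest exponent k such that 5^k divides n. Factor out: -71875 = -5^5 · 23. (Sign doesn't affect v_p.) So v_5(-71875) = 5.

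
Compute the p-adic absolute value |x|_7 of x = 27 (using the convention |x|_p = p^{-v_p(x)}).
|27|_7 = 1

Step 1 — compute v_7(x) by factoring powers of 7 out of the numerator and denominator: v_7(27) = 0. Step 2 — apply |x|_p = p^{-v_p(x)} = 7^{0} = 1.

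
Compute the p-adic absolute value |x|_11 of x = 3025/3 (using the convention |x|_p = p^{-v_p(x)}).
|3025/3|_11 = 1/121

Step 1 — compute v_11(x) by factoring powers of 11 out of the numerator and denominator: v_11(3025/3) = 2. Step 2 — apply |x|_p = p^{-v_p(x)} = 11^{-2} = 1/121.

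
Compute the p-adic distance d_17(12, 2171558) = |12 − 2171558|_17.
d_17(12, 2171558) = 1/83521

Step 1 — x − y = 12 − 2171558 = -2171546. Step 2 — v_17(-2171546) = 4 (factor: -2171546 = −(17^4 · 26); the sign does not affect v_p). Step 3 — |x − y|_17 = 17^{-4} = 1/83521.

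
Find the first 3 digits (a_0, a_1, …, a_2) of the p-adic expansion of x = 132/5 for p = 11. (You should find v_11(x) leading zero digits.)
(a_0, …, a_2) = (0, 9, 6)

v_11(132/5) = 1, so a_0 = ... = a_0 = 0. Factor out: x = 11^1 · u with u = 12/5 a unit in ℤ_11. Expand u iteratively via a_{v+i} = u_i mod 11, u_{i+1} = (u_i − a_{v+i})/11:
  u_0 = 12/5;  a_1 = 9;  u_1 = (u_0 − 9)/11 = -3/5
  u_1 = -3/5;  a_2 = 6;  u_2 = (u_1 − 6)/11 = -3/5
Digits: (0, 9, 6).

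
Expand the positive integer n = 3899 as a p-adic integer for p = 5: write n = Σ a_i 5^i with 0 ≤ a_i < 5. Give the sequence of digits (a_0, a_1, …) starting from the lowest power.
(a_0, a_1, …) = (4, 4, 0, 1, 1, 1)

Repeated division by 5 gives the digits low-to-high: 3899 = 4 + 4·5^1 + 1·5^3 + 1·5^4 + 1·5^5. Digit sequence: (4, 4, 0, 1, 1, 1).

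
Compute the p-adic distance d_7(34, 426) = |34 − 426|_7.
d_7(34, 426) = 1/49

Step 1 — x − y = 34 − 426 = -392. Step 2 — v_7(-392) = 2 (factor: -392 = −(7^2 · 8); the sign does not affect v_p). Step 3 — |x − y|_7 = 7^{-2} = 1/49.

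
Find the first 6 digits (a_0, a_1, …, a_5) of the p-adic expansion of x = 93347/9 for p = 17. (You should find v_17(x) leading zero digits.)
(a_0, …, a_5) = (0, 0, 0, 4, 15, 1)

v_17(93347/9) = 3, so a_0 = ... = a_2 = 0. Factor out: x = 17^3 · u with u = 19/9 a unit in ℤ_17. Expand u iteratively via a_{v+i} = u_i mod 17, u_{i+1} = (u_i − a_{v+i})/17:
  u_0 = 19/9;  a_3 = 4;  u_1 = (u_0 − 4)/17 = -1/9
  u_1 = -1/9;  a_4 = 15;  u_2 = (u_1 − 15)/17 = -8/9
  u_2 = -8/9;  a_5 = 1;  u_3 = (u_2 − 1)/17 = -1/9
Digits: (0, 0, 0, 4, 15, 1).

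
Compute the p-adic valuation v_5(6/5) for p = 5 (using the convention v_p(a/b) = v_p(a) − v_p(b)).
v_5(6/5) = -1

Factor powers of 5 from the numerator and denominator of the reduced fraction: 6 = 5^0 · 6 and 5 = 5^1 · 1. Apply v_p(a/b) = v_p(a) − v_p(b): v_5(6/5) = 0 − 1 = -1.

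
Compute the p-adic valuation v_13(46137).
v_13(46137) = 3

v_13(n) is the largest exponent k such that 13^k divides n. Factor out: 46137 = 13^3 · 21. (Sign doesn't affect v_p.) So v_13(46137) = 3.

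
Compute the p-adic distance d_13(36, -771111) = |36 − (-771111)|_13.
d_13(36, -771111) = 1/28561

Step 1 — x − y = 36 − (-771111) = 771147. Step 2 — v_13(771147) = 4 (factor: 771147 = (13^4 · 27); the sign does not affect v_p). Step 3 — |x − y|_13 = 13^{-4} = 1/28561.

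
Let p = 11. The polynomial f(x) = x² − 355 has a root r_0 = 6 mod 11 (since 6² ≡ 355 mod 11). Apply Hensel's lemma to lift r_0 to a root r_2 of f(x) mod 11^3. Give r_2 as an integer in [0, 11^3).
r_2 = 204 (mod 1331)

Hensel's recurrence: r_{i+1} = r_i − f(r_i)·(f′(r_i))^{-1} mod 11^{i+2}, with f′(x) = 2x. Iterate:
  r_0 = 6 (mod 11)
  r_1 = 83 (mod 121)
  r_2 = 204 (mod 1331)
Final: r_2 = 204, and one checks f(r_2) ≡ 0 mod 11^3.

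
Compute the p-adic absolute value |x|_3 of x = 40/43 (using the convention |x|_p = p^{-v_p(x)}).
|40/43|_3 = 1

Step 1 — compute v_3(x) by factoring powers of 3 out of the numerator and denominator: v_3(40/43) = 0. Step 2 — apply |x|_p = p^{-v_p(x)} = 3^{0} = 1.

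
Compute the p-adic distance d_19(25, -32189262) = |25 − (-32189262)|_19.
d_19(25, -32189262) = 1/2476099

Step 1 — x − y = 25 − (-32189262) = 32189287. Step 2 — v_19(32189287) = 5 (factor: 32189287 = (19^5 · 13); the sign does not affect v_p). Step 3 — |x − y|_19 = 19^{-5} = 1/2476099.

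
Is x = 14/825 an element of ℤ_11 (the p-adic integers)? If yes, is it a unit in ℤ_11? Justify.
x ∉ ℤ_11 (v_11(x) = -1 < 0)

ℤ_11 = {x ∈ ℚ_11 : v_11(x) ≥ 0} and ℤ_11^× = {x ∈ ℤ_11 : v_11(x) = 0}. Here v_11(14/825) = v_11(num) − v_11(den) = -1; compare against these criteria.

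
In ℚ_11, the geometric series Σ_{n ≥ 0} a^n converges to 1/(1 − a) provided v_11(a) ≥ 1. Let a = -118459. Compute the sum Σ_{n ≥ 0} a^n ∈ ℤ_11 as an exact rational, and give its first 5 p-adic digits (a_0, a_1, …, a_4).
Σ a^n = 1/(1 − a) = 1/118460;  first 5 digits = (1, 0, 0, 10, 2)

v_11(a) = 3 ≥ 1, so the series converges in ℤ_11 to 1/(1 − a) = 1/(1 − (-118459)) = 1/118460. Expand this rational in ℤ_11: compute digits iteratively via d_i = x_i mod 11, x_{i+1} = (x_i − d_i)/11. The first 5 digits are (1, 0, 0, 10, 2).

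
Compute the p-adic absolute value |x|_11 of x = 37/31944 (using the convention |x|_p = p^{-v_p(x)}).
|37/31944|_11 = 1331

Step 1 — compute v_11(x) by factoring powers of 11 out of the numerator and denominator: v_11(37/31944) = -3. Step 2 — apply |x|_p = p^{-v_p(x)} = 11^{3} = 1331.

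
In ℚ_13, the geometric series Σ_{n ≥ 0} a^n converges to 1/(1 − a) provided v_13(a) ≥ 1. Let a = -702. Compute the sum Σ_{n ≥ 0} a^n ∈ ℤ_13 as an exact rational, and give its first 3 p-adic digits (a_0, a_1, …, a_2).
Σ a^n = 1/(1 − a) = 1/703;  first 3 digits = (1, 11, 12)

v_13(a) = 1 ≥ 1, so the series converges in ℤ_13 to 1/(1 − a) = 1/(1 − (-702)) = 1/703. Expand this rational in ℤ_13: compute digits iteratively via d_i = x_i mod 13, x_{i+1} = (x_i − d_i)/13. The first 3 digits are (1, 11, 12).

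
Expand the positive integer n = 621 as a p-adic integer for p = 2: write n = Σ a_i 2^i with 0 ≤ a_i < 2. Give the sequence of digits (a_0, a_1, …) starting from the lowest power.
(a_0, a_1, …) = (1, 0, 1, 1, 0, 1, 1, 0, 0, 1)

Repeated division by 2 gives the digits low-to-high: 621 = 1 + 1·2^2 + 1·2^3 + 1·2^5 + 1·2^6 + 1·2^9. Digit sequence: (1, 0, 1, 1, 0, 1, 1, 0, 0, 1).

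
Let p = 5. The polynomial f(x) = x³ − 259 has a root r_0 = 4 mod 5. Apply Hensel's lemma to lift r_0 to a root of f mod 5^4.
r_3 = 444 (mod 625)

Hensel: r_{i+1} = r_i − f(r_i)/f′(r_i) mod 5^{i+2}, where f′(x) = 3x². Iterate:
  r_0 = 4 (mod 5)
  r_1 = 19 (mod 25)
  r_2 = 69 (mod 125)
  r_3 = 444 (mod 625)
Final: r = 444 with f(r) ≡ 0 mod 5^4.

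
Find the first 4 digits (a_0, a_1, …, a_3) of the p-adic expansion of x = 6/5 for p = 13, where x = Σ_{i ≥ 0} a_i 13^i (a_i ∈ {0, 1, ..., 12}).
(a_0, …, a_3) = (9, 2, 5, 10)

v_13(6/5) = 0 (numerator and denominator both coprime to 13), so x ∈ ℤ_13^×. Compute digits iteratively via a_i = x_i mod 13, x_{i+1} = (x_i − a_i)/13, with x_0 = x:
  x_0 = 6/5;  a_0 = 9;  x_1 = (x_0 − 9)/13 = -3/5
  x_1 = -3/5;  a_1 = 2;  x_2 = (x_1 − 2)/13 = -1/5
  x_2 = -1/5;  a_2 = 5;  x_3 = (x_2 − 5)/13 = -2/5
  x_3 = -2/5;  a_3 = 10;  x_4 = (x_3 − 10)/13 = -4/5
Digits: (9, 2, 5, 10).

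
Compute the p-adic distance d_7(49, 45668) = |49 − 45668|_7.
d_7(49, 45668) = 1/2401

Step 1 — x − y = 49 − 45668 = -45619. Step 2 — v_7(-45619) = 4 (factor: -45619 = −(7^4 · 19); the sign does not affect v_p). Step 3 — |x − y|_7 = 7^{-4} = 1/2401.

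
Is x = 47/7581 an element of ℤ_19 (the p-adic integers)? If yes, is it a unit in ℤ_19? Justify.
x ∉ ℤ_19 (v_19(x) = -2 < 0)

ℤ_19 = {x ∈ ℚ_19 : v_19(x) ≥ 0} and ℤ_19^× = {x ∈ ℤ_19 : v_19(x) = 0}. Here v_19(47/7581) = v_19(num) − v_19(den) = -2; compare against these criteria.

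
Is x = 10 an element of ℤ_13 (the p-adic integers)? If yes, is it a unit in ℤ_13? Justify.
x ∈ ℤ_13^× (unit); v_13(x) = 0

ℤ_13 = {x ∈ ℚ_13 : v_13(x) ≥ 0} and ℤ_13^× = {x ∈ ℤ_13 : v_13(x) = 0}. Here v_13(10) = v_13(num) − v_13(den) = 0; compare against these criteria.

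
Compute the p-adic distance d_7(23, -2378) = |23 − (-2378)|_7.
d_7(23, -2378) = 1/2401

Step 1 — x − y = 23 − (-2378) = 2401. Step 2 — v_7(2401) = 4 (factor: 2401 = (7^4 · 1); the sign does not affect v_p). Step 3 — |x − y|_7 = 7^{-4} = 1/2401.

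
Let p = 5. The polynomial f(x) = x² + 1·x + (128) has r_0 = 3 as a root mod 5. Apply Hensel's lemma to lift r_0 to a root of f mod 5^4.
r_3 = 33 (mod 625)

Hensel: r_{i+1} = r_i − f(r_i)·(f′(r_i))^{-1} mod 5^{i+2}, f′(x) = 2x + 1. Iterate:
  r_0 = 3 (mod 5)
  r_1 = 8 (mod 25)
  r_2 = 33 (mod 125)
  r_3 = 33 (mod 625)
Final: r = 33 satisfies f(r) ≡ 0 mod 5^4.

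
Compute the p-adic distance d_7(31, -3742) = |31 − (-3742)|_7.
d_7(31, -3742) = 1/343

Step 1 — x − y = 31 − (-3742) = 3773. Step 2 — v_7(3773) = 3 (factor: 3773 = (7^3 · 11); the sign does not affect v_p). Step 3 — |x − y|_7 = 7^{-3} = 1/343.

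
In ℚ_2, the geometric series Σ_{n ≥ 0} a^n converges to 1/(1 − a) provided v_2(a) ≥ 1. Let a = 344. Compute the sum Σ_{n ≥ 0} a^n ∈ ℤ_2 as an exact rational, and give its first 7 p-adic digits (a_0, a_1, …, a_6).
Σ a^n = 1/(1 − a) = -1/343;  first 7 digits = (1, 0, 0, 1, 1, 0, 0)

v_2(a) = 3 ≥ 1, so the series converges in ℤ_2 to 1/(1 − a) = 1/(1 − 344) = -1/343. Expand this rational in ℤ_2: compute digits iteratively via d_i = x_i mod 2, x_{i+1} = (x_i − d_i)/2. The first 7 digits are (1, 0, 0, 1, 1, 0, 0).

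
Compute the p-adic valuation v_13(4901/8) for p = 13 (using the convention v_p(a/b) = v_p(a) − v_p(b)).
v_13(4901/8) = 2

Factor powers of 13 from the numerator and denominator of the reduced fraction: 4901 = 13^2 · 29 and 8 = 13^0 · 8. Apply v_p(a/b) = v_p(a) − v_p(b): v_13(4901/8) = 2 − 0 = 2.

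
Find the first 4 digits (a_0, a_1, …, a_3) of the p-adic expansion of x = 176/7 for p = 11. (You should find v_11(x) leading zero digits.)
(a_0, …, a_3) = (0, 7, 9, 7)

v_11(176/7) = 1, so a_0 = ... = a_0 = 0. Factor out: x = 11^1 · u with u = 16/7 a unit in ℤ_11. Expand u iteratively via a_{v+i} = u_i mod 11, u_{i+1} = (u_i − a_{v+i})/11:
  u_0 = 16/7;  a_1 = 7;  u_1 = (u_0 − 7)/11 = -3/7
  u_1 = -3/7;  a_2 = 9;  u_2 = (u_1 − 9)/11 = -6/7
  u_2 = -6/7;  a_3 = 7;  u_3 = (u_2 − 7)/11 = -5/7
Digits: (0, 7, 9, 7).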